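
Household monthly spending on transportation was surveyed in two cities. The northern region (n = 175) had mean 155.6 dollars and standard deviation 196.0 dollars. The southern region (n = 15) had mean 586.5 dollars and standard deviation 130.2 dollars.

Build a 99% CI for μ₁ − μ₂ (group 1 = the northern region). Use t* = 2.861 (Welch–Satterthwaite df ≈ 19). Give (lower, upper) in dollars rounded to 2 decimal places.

(-536.01, -325.79)

SE₁ = s₁/√n₁ = 196.0/√175 = 14.8162; SE₂ = 130.2/√15 = 33.6175.
Independent samples, unequal variances: SE_diff = √(SE₁² + SE₂²) = √(219.51978244 + 1130.13630625) = 36.7377.
t* = 2.861, so margin of error = 2.861 × 36.7377 = 105.1066.
Difference in means = 155.6 − 586.5 = -430.9000.
-430.9000 ± 105.1066 → (-536.01, -325.79).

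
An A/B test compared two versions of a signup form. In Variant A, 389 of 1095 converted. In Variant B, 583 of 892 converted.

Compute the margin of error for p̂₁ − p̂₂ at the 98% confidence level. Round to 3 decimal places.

First, p̂₁ = 389/1095 = 0.3553; p̂₂ = 583/892 = 0.6536.
The two standard errors are √(0.3553×0.6447/1095) = 0.01446 and √(0.6536×0.3464/892) = 0.01593.
Because the samples are independent, SE_diff = √(0.01446² + 0.01593²) = 0.02151.
Using z* = 2.326 for 98%, ME = 2.326 × 0.02151 = 0.05003.

0.050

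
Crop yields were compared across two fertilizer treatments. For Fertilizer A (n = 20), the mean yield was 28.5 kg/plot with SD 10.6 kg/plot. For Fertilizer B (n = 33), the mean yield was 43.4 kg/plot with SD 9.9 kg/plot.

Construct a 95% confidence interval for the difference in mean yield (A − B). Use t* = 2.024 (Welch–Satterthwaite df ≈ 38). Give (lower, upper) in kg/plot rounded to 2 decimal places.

(-20.83, -8.97)

SE₁ = s₁/√n₁ = 10.6/√20 = 2.3702; SE₂ = 9.9/√33 = 1.7234.
Independent samples, unequal variances: SE_diff = √(SE₁² + SE₂²) = √(5.61784804 + 2.97010756) = 2.9305.
t* = 2.024, so margin of error = 2.024 × 2.9305 = 5.9313.
Difference in means = 28.5 − 43.4 = -14.9000.
-14.9000 ± 5.9313 → (-20.83, -8.97).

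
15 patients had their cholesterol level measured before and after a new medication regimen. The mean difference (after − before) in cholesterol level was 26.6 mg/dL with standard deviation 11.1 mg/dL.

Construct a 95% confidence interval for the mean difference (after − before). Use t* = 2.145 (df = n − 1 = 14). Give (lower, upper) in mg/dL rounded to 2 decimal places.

(20.45, 32.75)

Paired design: SE = s_d/√n = 11.1/√15 = 2.8660.
t* = 2.145; margin of error = 2.145 × 2.8660 = 6.1476.
26.6 ± 6.1476 → (20.45, 32.75).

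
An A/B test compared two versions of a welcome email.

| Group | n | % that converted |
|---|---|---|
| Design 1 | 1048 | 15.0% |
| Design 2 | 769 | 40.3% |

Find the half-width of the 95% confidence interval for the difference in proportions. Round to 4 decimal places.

0.0409

The two standard errors are √(0.1500×0.8500/1048) = 0.01103 and √(0.4030×0.5970/769) = 0.01769.
Because the samples are independent, SE_diff = √(0.01103² + 0.01769²) = 0.02085.
Using z* = 1.960 for 95%, ME = 1.960 × 0.02085 = 0.04087.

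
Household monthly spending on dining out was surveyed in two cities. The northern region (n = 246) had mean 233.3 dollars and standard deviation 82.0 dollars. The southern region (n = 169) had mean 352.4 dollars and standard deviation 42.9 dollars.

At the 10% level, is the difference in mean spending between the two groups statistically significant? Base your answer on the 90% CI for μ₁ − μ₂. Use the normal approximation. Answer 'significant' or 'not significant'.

SE₁ = s₁/√n₁ = 82.0/√246 = 5.2281; SE₂ = 42.9/√169 = 3.3000.
Independent samples, unequal variances: SE_diff = √(SE₁² + SE₂²) = √(27.33302961 + 10.89) = 6.1825.
z* = 1.645, so margin of error = 1.645 × 6.1825 = 10.1702.
Difference in means = 233.3 − 352.4 = -119.1000.
-119.1000 ± 10.1702 → (-129.2702, -108.9298).
The interval (-129.2702, -108.9298) does not contain 0, so the difference is significant.

significant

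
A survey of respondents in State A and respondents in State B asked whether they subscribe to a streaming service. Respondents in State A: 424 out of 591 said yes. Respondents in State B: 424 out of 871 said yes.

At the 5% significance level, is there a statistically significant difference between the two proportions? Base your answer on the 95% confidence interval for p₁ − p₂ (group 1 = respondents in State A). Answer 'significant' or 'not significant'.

significant

p̂₁ = 424/591 = 0.7174 and p̂₂ = 424/871 = 0.4868.
SE₁ = √(p̂₁(1−p̂₁)/n₁) = √(0.7174·0.2826/591) = 0.01852; SE₂ = √(0.4868·0.5132/871) = 0.01694.
Independent samples: SE of the difference = √(SE₁² + SE₂²) = √(0.0003429904 + 0.0002869636) = 0.02510.
z* for 95% confidence is 1.960, so the margin of error is 1.960 × 0.02510 = 0.04920.
Point estimate p̂₁ − p̂₂ = 0.7174 − 0.4868 = 0.2306.
0.2306 ± 0.04920 → (0.18140, 0.27980).
The interval (0.18140, 0.27980) does not contain 0, so the difference is significant.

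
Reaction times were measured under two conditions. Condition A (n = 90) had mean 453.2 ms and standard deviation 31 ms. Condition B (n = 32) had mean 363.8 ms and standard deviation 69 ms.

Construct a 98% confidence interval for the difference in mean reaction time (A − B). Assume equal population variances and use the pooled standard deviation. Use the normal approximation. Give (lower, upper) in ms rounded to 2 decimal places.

(68.30, 110.50)

s_p = √[((n₁−1)s₁² + (n₂−1)s₂²)/(n₁+n₂−2)] = √[(89·31² + 31·69²)/120] = 44.0757.
SE = 44.0757·√(1/90 + 1/32) = 9.0716.
With z* = 2.326, margin = 2.326 × 9.0716 = 21.1005.
x̄₁ − x̄₂ = 453.2 − 363.8 = 89.4000; interval 89.4000 ± 21.1005 = (68.30, 110.50).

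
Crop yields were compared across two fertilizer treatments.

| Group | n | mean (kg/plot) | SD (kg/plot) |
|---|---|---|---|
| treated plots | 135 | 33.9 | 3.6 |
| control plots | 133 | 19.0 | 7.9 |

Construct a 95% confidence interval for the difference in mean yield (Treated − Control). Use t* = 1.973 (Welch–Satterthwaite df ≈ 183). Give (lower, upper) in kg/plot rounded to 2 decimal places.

(13.42, 16.38)

Standard errors of each mean: 3.6/√135 = 0.3098 and 7.9/√133 = 0.6850.
SE(x̄₁ − x̄₂) = √(0.3098² + 0.6850²) = 0.7518 for independent samples with unequal variances.
With t* = 1.973, the margin is 1.973 × 0.7518 = 1.4833.
x̄₁ − x̄₂ = 33.9 − 19.0 = 14.9000; the interval is 14.9000 ± 1.4833 = (13.42, 16.38).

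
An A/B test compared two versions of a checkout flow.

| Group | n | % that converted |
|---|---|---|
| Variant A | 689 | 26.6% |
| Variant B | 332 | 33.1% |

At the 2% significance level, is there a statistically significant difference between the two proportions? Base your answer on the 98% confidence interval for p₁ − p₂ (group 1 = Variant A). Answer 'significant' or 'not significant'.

not significant

SE₁ = √(p̂₁(1−p̂₁)/n₁) = √(0.2660·0.7340/689) = 0.01683; SE₂ = √(0.3310·0.6690/332) = 0.02583.
Independent samples: SE of the difference = √(SE₁² + SE₂²) = √(0.0002832489 + 0.0006671889) = 0.03083.
z* for 98% confidence is 2.326, so the margin of error is 2.326 × 0.03083 = 0.07171.
Point estimate p̂₁ − p̂₂ = 0.2660 − 0.3310 = -0.0650.
-0.0650 ± 0.07171 → (-0.13671, 0.00671).
The interval (-0.13671, 0.00671) contains 0, so the difference is not significant.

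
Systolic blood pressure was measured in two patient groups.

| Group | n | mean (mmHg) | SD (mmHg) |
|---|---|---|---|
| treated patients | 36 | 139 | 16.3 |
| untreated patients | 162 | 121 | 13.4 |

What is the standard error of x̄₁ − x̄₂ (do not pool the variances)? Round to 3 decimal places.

Standard errors of each mean: 16.3/√36 = 2.7167 and 13.4/√162 = 1.0528.
SE(x̄₁ − x̄₂) = √(2.7167² + 1.0528²) = 2.9136 for independent samples with unequal variances.

2.914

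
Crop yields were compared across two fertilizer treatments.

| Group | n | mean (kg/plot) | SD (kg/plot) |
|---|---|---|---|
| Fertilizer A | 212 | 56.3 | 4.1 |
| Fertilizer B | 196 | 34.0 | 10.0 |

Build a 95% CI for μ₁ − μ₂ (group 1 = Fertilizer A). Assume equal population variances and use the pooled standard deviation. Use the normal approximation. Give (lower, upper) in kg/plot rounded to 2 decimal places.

(20.84, 23.76)

Pooled variance s_p² = [211·4.1² + 195·10.0²] / (212+196−2) = 56.7658, so s_p = 7.5343.
SE_diff = s_p·√(1/n₁ + 1/n₂) = 7.5343·√(1/212 + 1/196) = 0.7466.
z* = 1.960; margin = 1.960 × 0.7466 = 1.4633.
Difference = 56.3 − 34.0 = 22.3000.
22.3000 ± 1.4633 → (20.84, 23.76).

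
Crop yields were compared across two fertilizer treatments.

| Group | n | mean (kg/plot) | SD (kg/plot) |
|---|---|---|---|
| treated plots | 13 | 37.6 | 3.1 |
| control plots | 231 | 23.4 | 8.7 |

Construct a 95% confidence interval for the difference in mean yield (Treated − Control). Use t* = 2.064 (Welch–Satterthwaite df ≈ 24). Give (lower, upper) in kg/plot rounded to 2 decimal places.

(12.07, 16.33)

Standard errors of each mean: 3.1/√13 = 0.8598 and 8.7/√231 = 0.5724.
SE(x̄₁ − x̄₂) = √(0.8598² + 0.5724²) = 1.0329 for independent samples with unequal variances.
With t* = 2.064, the margin is 2.064 × 1.0329 = 2.1319.
x̄₁ − x̄₂ = 37.6 − 23.4 = 14.2000; the interval is 14.2000 ± 2.1319 = (12.07, 16.33).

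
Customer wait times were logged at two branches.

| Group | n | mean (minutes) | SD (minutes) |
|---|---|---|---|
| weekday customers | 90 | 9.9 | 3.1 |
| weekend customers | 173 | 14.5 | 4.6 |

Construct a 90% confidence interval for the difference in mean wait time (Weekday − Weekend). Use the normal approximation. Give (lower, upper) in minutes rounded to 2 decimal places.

SE₁ = s₁/√n₁ = 3.1/√90 = 0.3268; SE₂ = 4.6/√173 = 0.3497.
Independent samples, unequal variances: SE_diff = √(SE₁² + SE₂²) = √(0.10679824 + 0.12229009) = 0.4786.
z* = 1.645, so margin of error = 1.645 × 0.4786 = 0.7873.
Difference in means = 9.9 − 14.5 = -4.6000.
-4.6000 ± 0.7873 → (-5.39, -3.81).

(-5.39, -3.81)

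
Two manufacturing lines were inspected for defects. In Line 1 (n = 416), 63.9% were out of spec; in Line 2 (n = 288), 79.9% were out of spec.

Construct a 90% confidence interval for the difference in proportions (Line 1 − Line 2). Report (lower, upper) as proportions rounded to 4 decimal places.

(-0.2149, -0.1051)

Each SE is √(p̂(1−p̂)/n): √(0.6390·0.3610/416) = 0.02355 and √(0.7990·0.2010/288) = 0.02361.
SE(p̂₁ − p̂₂) = √(SE₁² + SE₂²) = √(0.0005546025 + 0.0005574321) = 0.03335, since the two samples are independent.
At 90% confidence z* = 1.645; margin = 1.645 × 0.03335 = 0.05486.
The difference is 0.6390 − 0.7990 = -0.1600, so the interval is -0.1600 ± 0.05486 = (-0.2149, -0.1051).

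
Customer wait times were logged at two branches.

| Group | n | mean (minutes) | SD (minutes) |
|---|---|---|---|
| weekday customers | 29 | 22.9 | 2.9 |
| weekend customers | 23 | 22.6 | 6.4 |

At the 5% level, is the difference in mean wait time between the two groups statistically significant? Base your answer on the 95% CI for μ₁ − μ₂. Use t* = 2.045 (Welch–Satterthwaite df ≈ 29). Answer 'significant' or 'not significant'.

SE₁ = s₁/√n₁ = 2.9/√29 = 0.5385; SE₂ = 6.4/√23 = 1.3345.
Independent samples, unequal variances: SE_diff = √(SE₁² + SE₂²) = √(0.28998225 + 1.78089025) = 1.4391.
t* = 2.045, so margin of error = 2.045 × 1.4391 = 2.9430.
Difference in means = 22.9 − 22.6 = 0.3000.
0.3000 ± 2.9430 → (-2.6430, 3.2430).
The interval (-2.6430, 3.2430) contains 0, so the difference is not significant.

not significant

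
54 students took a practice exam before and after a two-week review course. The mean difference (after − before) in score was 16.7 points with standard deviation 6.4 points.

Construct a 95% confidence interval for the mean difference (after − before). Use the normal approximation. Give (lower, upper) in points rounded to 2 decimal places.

(14.99, 18.41)

This is a matched-pairs design, so SE = s_d/√n = 6.4/√54 = 0.8709.
Margin = 1.960 × 0.8709 = 1.7070; the interval is 16.7 ± 1.7070 = (14.99, 18.41).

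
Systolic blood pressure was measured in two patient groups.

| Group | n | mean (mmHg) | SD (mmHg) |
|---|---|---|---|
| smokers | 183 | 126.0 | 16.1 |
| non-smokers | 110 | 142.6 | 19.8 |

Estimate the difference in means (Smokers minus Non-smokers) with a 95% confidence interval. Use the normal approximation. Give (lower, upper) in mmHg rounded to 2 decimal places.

Standard errors of each mean: 16.1/√183 = 1.1901 and 19.8/√110 = 1.8879.
SE(x̄₁ − x̄₂) = √(1.1901² + 1.8879²) = 2.2317 for independent samples with unequal variances.
With z* = 1.960, the margin is 1.960 × 2.2317 = 4.3741.
x̄₁ − x̄₂ = 126.0 − 142.6 = -16.6000; the interval is -16.6000 ± 4.3741 = (-20.97, -12.23).

(-20.97, -12.23)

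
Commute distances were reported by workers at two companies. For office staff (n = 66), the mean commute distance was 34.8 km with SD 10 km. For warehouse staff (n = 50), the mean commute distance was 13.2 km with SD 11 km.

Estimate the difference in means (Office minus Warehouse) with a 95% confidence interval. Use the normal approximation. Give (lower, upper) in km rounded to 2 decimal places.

Per-group SEs: s₁/√n₁ = 10/√66 = 1.2309, s₂/√n₂ = 11/√50 = 1.5556.
Unpooled SE of the difference: √(1.51511481 + 2.41989136) = 1.9837.
Margin of error = z* · SE = 1.960 × 1.9837 = 3.8881.
x̄₁ − x̄₂ = 34.8 − 13.2 = 21.6000.
CI: 21.6000 ± 3.8881 = (17.71, 25.49).

(17.71, 25.49)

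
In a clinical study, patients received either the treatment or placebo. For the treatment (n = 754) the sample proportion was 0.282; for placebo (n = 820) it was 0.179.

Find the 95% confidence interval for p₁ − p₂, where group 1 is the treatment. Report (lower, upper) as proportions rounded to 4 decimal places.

(0.0615, 0.1445)

The two standard errors are √(0.2820×0.7180/754) = 0.01639 and √(0.1790×0.8210/820) = 0.01339.
Because the samples are independent, SE_diff = √(0.01639² + 0.01339²) = 0.02116.
Using z* = 1.960 for 95%, ME = 1.960 × 0.02116 = 0.04147.
p̂₁ − p̂₂ = 0.1030; interval 0.1030 ± 0.04147 gives (0.0615, 0.1445).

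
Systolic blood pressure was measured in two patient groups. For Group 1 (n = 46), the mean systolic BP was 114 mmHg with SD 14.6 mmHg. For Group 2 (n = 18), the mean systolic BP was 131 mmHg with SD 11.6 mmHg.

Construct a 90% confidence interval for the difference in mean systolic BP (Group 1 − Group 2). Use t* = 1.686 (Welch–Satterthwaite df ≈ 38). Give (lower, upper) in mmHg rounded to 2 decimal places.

(-22.87, -11.13)

SE₁ = s₁/√n₁ = 14.6/√46 = 2.1527; SE₂ = 11.6/√18 = 2.7341.
Independent samples, unequal variances: SE_diff = √(SE₁² + SE₂²) = √(4.63411729 + 7.47530281) = 3.4799.
t* = 1.686, so margin of error = 1.686 × 3.4799 = 5.8671.
Difference in means = 114 − 131 = -17.0000.
-17.0000 ± 5.8671 → (-22.87, -11.13).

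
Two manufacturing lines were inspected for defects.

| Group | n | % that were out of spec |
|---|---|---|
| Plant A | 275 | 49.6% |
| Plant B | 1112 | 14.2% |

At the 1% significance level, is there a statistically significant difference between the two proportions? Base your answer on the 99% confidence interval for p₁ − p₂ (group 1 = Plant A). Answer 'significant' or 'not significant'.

The two standard errors are √(0.4960×0.5040/275) = 0.03015 and √(0.1420×0.8580/1112) = 0.01047.
Because the samples are independent, SE_diff = √(0.03015² + 0.01047²) = 0.03192.
Using z* = 2.576 for 99%, ME = 2.576 × 0.03192 = 0.08223.
p̂₁ − p̂₂ = 0.3540; interval 0.3540 ± 0.08223 gives (0.27177, 0.43623).
The interval (0.27177, 0.43623) does not contain 0, so the difference is significant.

significant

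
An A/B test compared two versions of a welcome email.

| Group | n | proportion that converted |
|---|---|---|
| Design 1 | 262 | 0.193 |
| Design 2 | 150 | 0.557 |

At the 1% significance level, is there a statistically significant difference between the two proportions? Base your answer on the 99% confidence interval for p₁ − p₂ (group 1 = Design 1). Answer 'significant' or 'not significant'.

significant

SE₁ = √(p̂₁(1−p̂₁)/n₁) = √(0.1930·0.8070/262) = 0.02438; SE₂ = √(0.5570·0.4430/150) = 0.04056.
Independent samples: SE of the difference = √(SE₁² + SE₂²) = √(0.0005943844 + 0.0016451136) = 0.04732.
z* for 99% confidence is 2.576, so the margin of error is 2.576 × 0.04732 = 0.12190.
Point estimate p̂₁ − p̂₂ = 0.1930 − 0.5570 = -0.3640.
-0.3640 ± 0.12190 → (-0.48590, -0.24210).
The interval (-0.48590, -0.24210) does not contain 0, so the difference is significant.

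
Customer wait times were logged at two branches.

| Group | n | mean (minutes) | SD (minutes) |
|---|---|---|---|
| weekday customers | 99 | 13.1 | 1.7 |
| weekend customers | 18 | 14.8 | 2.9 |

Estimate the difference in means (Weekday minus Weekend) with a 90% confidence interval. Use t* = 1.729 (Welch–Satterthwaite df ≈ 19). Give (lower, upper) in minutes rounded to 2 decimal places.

(-2.92, -0.48)

SE₁ = s₁/√n₁ = 1.7/√99 = 0.1709; SE₂ = 2.9/√18 = 0.6835.
Independent samples, unequal variances: SE_diff = √(SE₁² + SE₂²) = √(0.02920681 + 0.46717225) = 0.7045.
t* = 1.729, so margin of error = 1.729 × 0.7045 = 1.2181.
Difference in means = 13.1 − 14.8 = -1.7000.
-1.7000 ± 1.2181 → (-2.92, -0.48).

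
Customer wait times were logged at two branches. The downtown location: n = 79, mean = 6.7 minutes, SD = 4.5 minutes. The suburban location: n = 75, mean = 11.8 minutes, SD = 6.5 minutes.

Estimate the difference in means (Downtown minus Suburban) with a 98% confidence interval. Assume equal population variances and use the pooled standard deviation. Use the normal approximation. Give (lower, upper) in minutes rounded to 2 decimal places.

Pooled variance s_p² = [78·4.5² + 74·6.5²] / (79+75−2) = 30.9605, so s_p = 5.5642.
SE_diff = s_p·√(1/n₁ + 1/n₂) = 5.5642·√(1/79 + 1/75) = 0.8971.
z* = 2.326; margin = 2.326 × 0.8971 = 2.0867.
Difference = 6.7 − 11.8 = -5.1000.
-5.1000 ± 2.0867 → (-7.19, -3.01).

(-7.19, -3.01)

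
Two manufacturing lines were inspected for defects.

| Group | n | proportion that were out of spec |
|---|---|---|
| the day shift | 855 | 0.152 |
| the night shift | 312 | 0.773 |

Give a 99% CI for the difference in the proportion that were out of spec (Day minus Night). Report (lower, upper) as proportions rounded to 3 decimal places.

Each SE is √(p̂(1−p̂)/n): √(0.1520·0.8480/855) = 0.01228 and √(0.7730·0.2270/312) = 0.02372.
SE(p̂₁ − p̂₂) = √(SE₁² + SE₂²) = √(0.0001507984 + 0.0005626384) = 0.02671, since the two samples are independent.
At 99% confidence z* = 2.576; margin = 2.576 × 0.02671 = 0.06880.
The difference is 0.1520 − 0.7730 = -0.6210, so the interval is -0.6210 ± 0.06880 = (-0.690, -0.552).

(-0.690, -0.552)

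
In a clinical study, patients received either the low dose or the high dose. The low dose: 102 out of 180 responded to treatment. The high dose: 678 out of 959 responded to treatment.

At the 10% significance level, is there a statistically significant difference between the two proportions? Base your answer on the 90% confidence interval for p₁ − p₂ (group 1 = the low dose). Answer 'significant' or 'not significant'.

p̂₁ = 102/180 = 0.5667 and p̂₂ = 678/959 = 0.7070.
SE₁ = √(p̂₁(1−p̂₁)/n₁) = √(0.5667·0.4333/180) = 0.03693; SE₂ = √(0.7070·0.2930/959) = 0.01470.
Independent samples: SE of the difference = √(SE₁² + SE₂²) = √(0.0013638249 + 0.00021609) = 0.03975.
z* for 90% confidence is 1.645, so the margin of error is 1.645 × 0.03975 = 0.06539.
Point estimate p̂₁ − p̂₂ = 0.5667 − 0.7070 = -0.1403.
-0.1403 ± 0.06539 → (-0.20569, -0.07491).
The interval (-0.20569, -0.07491) does not contain 0, so the difference is significant.

significant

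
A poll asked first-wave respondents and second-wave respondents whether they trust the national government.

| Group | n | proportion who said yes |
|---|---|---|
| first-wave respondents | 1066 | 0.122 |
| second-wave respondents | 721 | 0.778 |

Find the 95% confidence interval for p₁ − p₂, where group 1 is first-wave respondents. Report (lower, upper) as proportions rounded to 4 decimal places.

The two standard errors are √(0.1220×0.8780/1066) = 0.01002 and √(0.7780×0.2220/721) = 0.01548.
Because the samples are independent, SE_diff = √(0.01002² + 0.01548²) = 0.01844.
Using z* = 1.960 for 95%, ME = 1.960 × 0.01844 = 0.03614.
p̂₁ − p̂₂ = -0.6560; interval -0.6560 ± 0.03614 gives (-0.6921, -0.6199).

(-0.6921, -0.6199)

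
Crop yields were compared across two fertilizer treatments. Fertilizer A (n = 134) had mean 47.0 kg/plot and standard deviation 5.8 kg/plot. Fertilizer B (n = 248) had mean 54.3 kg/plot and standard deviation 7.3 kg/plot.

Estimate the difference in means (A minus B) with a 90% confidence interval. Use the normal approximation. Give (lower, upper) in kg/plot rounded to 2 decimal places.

Per-group SEs: s₁/√n₁ = 5.8/√134 = 0.5010, s₂/√n₂ = 7.3/√248 = 0.4636.
Unpooled SE of the difference: √(0.251001 + 0.21492496) = 0.6826.
Margin of error = z* · SE = 1.645 × 0.6826 = 1.1229.
x̄₁ − x̄₂ = 47.0 − 54.3 = -7.3000.
CI: -7.3000 ± 1.1229 = (-8.42, -6.18).

(-8.42, -6.18)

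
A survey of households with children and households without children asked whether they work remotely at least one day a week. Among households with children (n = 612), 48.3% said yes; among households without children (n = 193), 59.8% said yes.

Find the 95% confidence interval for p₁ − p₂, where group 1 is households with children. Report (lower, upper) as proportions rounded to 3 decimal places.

Each SE is √(p̂(1−p̂)/n): √(0.4830·0.5170/612) = 0.02020 and √(0.5980·0.4020/193) = 0.03529.
SE(p̂₁ − p̂₂) = √(SE₁² + SE₂²) = √(0.00040804 + 0.0012453841) = 0.04066, since the two samples are independent.
At 95% confidence z* = 1.960; margin = 1.960 × 0.04066 = 0.07969.
The difference is 0.4830 − 0.5980 = -0.1150, so the interval is -0.1150 ± 0.07969 = (-0.195, -0.035).

(-0.195, -0.035)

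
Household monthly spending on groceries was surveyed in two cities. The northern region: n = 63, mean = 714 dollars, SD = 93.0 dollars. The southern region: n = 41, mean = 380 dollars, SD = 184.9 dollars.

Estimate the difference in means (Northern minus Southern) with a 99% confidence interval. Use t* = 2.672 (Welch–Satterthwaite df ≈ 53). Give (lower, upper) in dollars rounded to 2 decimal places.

(250.73, 417.27)

SE₁ = s₁/√n₁ = 93.0/√63 = 11.7169; SE₂ = 184.9/√41 = 28.8765.
Independent samples, unequal variances: SE_diff = √(SE₁² + SE₂²) = √(137.28574561 + 833.85225225) = 31.1631.
t* = 2.672, so margin of error = 2.672 × 31.1631 = 83.2678.
Difference in means = 714 − 380 = 334.0000.
334.0000 ± 83.2678 → (250.73, 417.27).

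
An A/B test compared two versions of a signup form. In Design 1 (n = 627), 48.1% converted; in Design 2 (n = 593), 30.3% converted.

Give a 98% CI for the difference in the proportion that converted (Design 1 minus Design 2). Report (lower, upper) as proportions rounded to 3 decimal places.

(0.114, 0.242)

SE₁ = √(p̂₁(1−p̂₁)/n₁) = √(0.4810·0.5190/627) = 0.01995; SE₂ = √(0.3030·0.6970/593) = 0.01887.
Independent samples: SE of the difference = √(SE₁² + SE₂²) = √(0.0003980025 + 0.0003560769) = 0.02746.
z* for 98% confidence is 2.326, so the margin of error is 2.326 × 0.02746 = 0.06387.
Point estimate p̂₁ − p̂₂ = 0.4810 − 0.3030 = 0.1780.
0.1780 ± 0.06387 → (0.114, 0.242).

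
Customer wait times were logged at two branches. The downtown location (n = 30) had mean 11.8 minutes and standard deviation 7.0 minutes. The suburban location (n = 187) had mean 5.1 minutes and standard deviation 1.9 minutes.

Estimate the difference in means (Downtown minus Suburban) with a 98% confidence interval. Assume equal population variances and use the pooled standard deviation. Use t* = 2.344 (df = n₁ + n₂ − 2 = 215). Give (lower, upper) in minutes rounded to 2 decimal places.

s_p = √[((n₁−1)s₁² + (n₂−1)s₂²)/(n₁+n₂−2)] = √[(29·7.0² + 186·1.9²)/215] = 3.1197.
SE = 3.1197·√(1/30 + 1/187) = 0.6136.
With t* = 2.344, margin = 2.344 × 0.6136 = 1.4383.
x̄₁ − x̄₂ = 11.8 − 5.1 = 6.7000; interval 6.7000 ± 1.4383 = (5.26, 8.14).

(5.26, 8.14)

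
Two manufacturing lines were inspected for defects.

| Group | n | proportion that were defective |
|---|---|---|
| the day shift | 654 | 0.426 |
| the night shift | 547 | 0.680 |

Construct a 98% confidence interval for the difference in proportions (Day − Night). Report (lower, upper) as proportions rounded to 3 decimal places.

(-0.319, -0.189)

The two standard errors are √(0.4260×0.5740/654) = 0.01934 and √(0.6800×0.3200/547) = 0.01995.
Because the samples are independent, SE_diff = √(0.01934² + 0.01995²) = 0.02779.
Using z* = 2.326 for 98%, ME = 2.326 × 0.02779 = 0.06464.
p̂₁ − p̂₂ = -0.2540; interval -0.2540 ± 0.06464 gives (-0.319, -0.189).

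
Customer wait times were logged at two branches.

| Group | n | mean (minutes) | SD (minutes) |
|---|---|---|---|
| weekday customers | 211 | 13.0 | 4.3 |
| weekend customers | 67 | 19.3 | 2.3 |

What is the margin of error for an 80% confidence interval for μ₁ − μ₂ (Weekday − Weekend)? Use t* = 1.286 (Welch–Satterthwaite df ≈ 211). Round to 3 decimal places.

SE₁ = s₁/√n₁ = 4.3/√211 = 0.2960; SE₂ = 2.3/√67 = 0.2810.
Independent samples, unequal variances: SE_diff = √(SE₁² + SE₂²) = √(0.087616 + 0.078961) = 0.4081.
t* = 1.286, so margin of error = 1.286 × 0.4081 = 0.5248.

0.525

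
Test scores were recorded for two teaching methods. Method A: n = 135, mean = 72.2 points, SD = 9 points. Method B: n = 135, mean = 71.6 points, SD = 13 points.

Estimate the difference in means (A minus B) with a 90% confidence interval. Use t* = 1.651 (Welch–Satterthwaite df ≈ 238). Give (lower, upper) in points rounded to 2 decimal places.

(-1.65, 2.85)

SE₁ = s₁/√n₁ = 9/√135 = 0.7746; SE₂ = 13/√135 = 1.1189.
Independent samples, unequal variances: SE_diff = √(SE₁² + SE₂²) = √(0.60000516 + 1.25193721) = 1.3609.
t* = 1.651, so margin of error = 1.651 × 1.3609 = 2.2468.
Difference in means = 72.2 − 71.6 = 0.6000.
0.6000 ± 2.2468 → (-1.65, 2.85).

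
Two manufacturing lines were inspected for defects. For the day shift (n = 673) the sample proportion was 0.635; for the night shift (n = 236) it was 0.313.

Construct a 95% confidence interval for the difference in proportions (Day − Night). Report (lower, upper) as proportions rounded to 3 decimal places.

(0.253, 0.391)

Each SE is √(p̂(1−p̂)/n): √(0.6350·0.3650/673) = 0.01856 and √(0.3130·0.6870/236) = 0.03019.
SE(p̂₁ − p̂₂) = √(SE₁² + SE₂²) = √(0.0003444736 + 0.0009114361) = 0.03544, since the two samples are independent.
At 95% confidence z* = 1.960; margin = 1.960 × 0.03544 = 0.06946.
The difference is 0.6350 − 0.3130 = 0.3220, so the interval is 0.3220 ± 0.06946 = (0.253, 0.391).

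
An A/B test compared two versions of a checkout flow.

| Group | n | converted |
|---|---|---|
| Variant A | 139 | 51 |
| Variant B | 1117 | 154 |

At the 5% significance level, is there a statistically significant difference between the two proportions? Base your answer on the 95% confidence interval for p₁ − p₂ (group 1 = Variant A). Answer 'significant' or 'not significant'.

significant

Sample proportions: 51/139 = 0.3669, 154/1117 = 0.1379.
Each SE is √(p̂(1−p̂)/n): √(0.3669·0.6331/139) = 0.04088 and √(0.1379·0.8621/1117) = 0.01032.
SE(p̂₁ − p̂₂) = √(SE₁² + SE₂²) = √(0.0016711744 + 0.0001065024) = 0.04216, since the two samples are independent.
At 95% confidence z* = 1.960; margin = 1.960 × 0.04216 = 0.08263.
The difference is 0.3669 − 0.1379 = 0.2290, so the interval is 0.2290 ± 0.08263 = (0.14637, 0.31163).
The interval (0.14637, 0.31163) does not contain 0, so the difference is significant.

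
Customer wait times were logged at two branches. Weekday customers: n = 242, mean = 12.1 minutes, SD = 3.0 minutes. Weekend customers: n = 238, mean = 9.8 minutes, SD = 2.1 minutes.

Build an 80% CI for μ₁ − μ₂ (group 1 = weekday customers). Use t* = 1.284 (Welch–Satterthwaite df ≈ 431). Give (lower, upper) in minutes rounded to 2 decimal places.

(2.00, 2.60)

Per-group SEs: s₁/√n₁ = 3.0/√242 = 0.1928, s₂/√n₂ = 2.1/√238 = 0.1361.
Unpooled SE of the difference: √(0.03717184 + 0.01852321) = 0.2360.
Margin of error = t* · SE = 1.284 × 0.2360 = 0.3030.
x̄₁ − x̄₂ = 12.1 − 9.8 = 2.3000.
CI: 2.3000 ± 0.3030 = (2.00, 2.60).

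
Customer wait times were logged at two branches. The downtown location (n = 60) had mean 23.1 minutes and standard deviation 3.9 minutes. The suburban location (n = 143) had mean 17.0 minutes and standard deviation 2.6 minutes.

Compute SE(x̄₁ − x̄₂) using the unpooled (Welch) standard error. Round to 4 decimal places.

Standard errors of each mean: 3.9/√60 = 0.5035 and 2.6/√143 = 0.2174.
SE(x̄₁ − x̄₂) = √(0.5035² + 0.2174²) = 0.5484 for independent samples with unequal variances.

0.5484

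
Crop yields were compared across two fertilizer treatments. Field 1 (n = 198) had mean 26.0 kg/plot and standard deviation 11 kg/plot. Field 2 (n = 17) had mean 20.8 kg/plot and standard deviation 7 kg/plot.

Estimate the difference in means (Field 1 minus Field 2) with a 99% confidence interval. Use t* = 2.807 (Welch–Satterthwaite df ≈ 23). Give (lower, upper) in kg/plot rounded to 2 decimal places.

(-0.05, 10.45)

Standard errors of each mean: 11/√198 = 0.7817 and 7/√17 = 1.6977.
SE(x̄₁ − x̄₂) = √(0.7817² + 1.6977²) = 1.8690 for independent samples with unequal variances.
With t* = 2.807, the margin is 2.807 × 1.8690 = 5.2463.
x̄₁ − x̄₂ = 26.0 − 20.8 = 5.2000; the interval is 5.2000 ± 5.2463 = (-0.05, 10.45).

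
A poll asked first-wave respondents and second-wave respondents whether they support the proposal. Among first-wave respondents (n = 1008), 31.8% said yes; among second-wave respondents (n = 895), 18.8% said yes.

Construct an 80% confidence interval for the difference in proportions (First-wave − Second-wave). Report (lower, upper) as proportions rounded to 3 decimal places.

The two standard errors are √(0.3180×0.6820/1008) = 0.01467 and √(0.1880×0.8120/895) = 0.01306.
Because the samples are independent, SE_diff = √(0.01467² + 0.01306²) = 0.01964.
Using z* = 1.282 for 80%, ME = 1.282 × 0.01964 = 0.02518.
p̂₁ − p̂₂ = 0.1300; interval 0.1300 ± 0.02518 gives (0.105, 0.155).

(0.105, 0.155)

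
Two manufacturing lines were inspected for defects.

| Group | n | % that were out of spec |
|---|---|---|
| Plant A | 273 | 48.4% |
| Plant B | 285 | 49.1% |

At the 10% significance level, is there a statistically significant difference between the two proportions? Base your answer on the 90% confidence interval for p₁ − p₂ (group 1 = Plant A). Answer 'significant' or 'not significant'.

SE₁ = √(p̂₁(1−p̂₁)/n₁) = √(0.4840·0.5160/273) = 0.03025; SE₂ = √(0.4910·0.5090/285) = 0.02961.
Independent samples: SE of the difference = √(SE₁² + SE₂²) = √(0.0009150625 + 0.0008767521) = 0.04233.
z* for 90% confidence is 1.645, so the margin of error is 1.645 × 0.04233 = 0.06963.
Point estimate p̂₁ − p̂₂ = 0.4840 − 0.4910 = -0.0070.
-0.0070 ± 0.06963 → (-0.07663, 0.06263).
The interval (-0.07663, 0.06263) contains 0, so the difference is not significant.

not significant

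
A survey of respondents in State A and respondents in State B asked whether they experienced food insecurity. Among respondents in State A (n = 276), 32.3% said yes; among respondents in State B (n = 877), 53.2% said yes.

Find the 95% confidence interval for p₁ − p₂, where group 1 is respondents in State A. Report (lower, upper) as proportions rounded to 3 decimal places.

(-0.273, -0.145)

Each SE is √(p̂(1−p̂)/n): √(0.3230·0.6770/276) = 0.02815 and √(0.5320·0.4680/877) = 0.01685.
SE(p̂₁ − p̂₂) = √(SE₁² + SE₂²) = √(0.0007924225 + 0.0002839225) = 0.03281, since the two samples are independent.
At 95% confidence z* = 1.960; margin = 1.960 × 0.03281 = 0.06431.
The difference is 0.3230 − 0.5320 = -0.2090, so the interval is -0.2090 ± 0.06431 = (-0.273, -0.145).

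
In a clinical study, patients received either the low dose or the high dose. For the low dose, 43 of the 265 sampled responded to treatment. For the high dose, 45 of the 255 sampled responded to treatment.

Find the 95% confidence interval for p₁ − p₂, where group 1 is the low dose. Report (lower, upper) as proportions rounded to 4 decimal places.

(-0.0787, 0.0503)

Sample proportions: 43/265 = 0.1623, 45/255 = 0.1765.
Each SE is √(p̂(1−p̂)/n): √(0.1623·0.8377/265) = 0.02265 and √(0.1765·0.8235/255) = 0.02387.
SE(p̂₁ − p̂₂) = √(SE₁² + SE₂²) = √(0.0005130225 + 0.0005697769) = 0.03291, since the two samples are independent.
At 95% confidence z* = 1.960; margin = 1.960 × 0.03291 = 0.06450.
The difference is 0.1623 − 0.1765 = -0.0142, so the interval is -0.0142 ± 0.06450 = (-0.0787, 0.0503).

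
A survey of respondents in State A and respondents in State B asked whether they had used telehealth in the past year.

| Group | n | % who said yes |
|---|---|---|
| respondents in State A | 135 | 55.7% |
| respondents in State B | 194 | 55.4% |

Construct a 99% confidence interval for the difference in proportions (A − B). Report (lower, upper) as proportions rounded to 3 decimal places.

(-0.140, 0.146)

SE₁ = √(p̂₁(1−p̂₁)/n₁) = √(0.5570·0.4430/135) = 0.04275; SE₂ = √(0.5540·0.4460/194) = 0.03569.
Independent samples: SE of the difference = √(SE₁² + SE₂²) = √(0.0018275625 + 0.0012737761) = 0.05569.
z* for 99% confidence is 2.576, so the margin of error is 2.576 × 0.05569 = 0.14346.
Point estimate p̂₁ − p̂₂ = 0.5570 − 0.5540 = 0.0030.
0.0030 ± 0.14346 → (-0.140, 0.146).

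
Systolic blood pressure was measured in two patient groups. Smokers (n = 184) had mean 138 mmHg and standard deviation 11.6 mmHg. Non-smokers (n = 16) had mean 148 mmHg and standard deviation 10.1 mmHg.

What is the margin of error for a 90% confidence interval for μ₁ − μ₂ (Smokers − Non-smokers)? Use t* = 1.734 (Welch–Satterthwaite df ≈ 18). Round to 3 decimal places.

4.623

Standard errors of each mean: 11.6/√184 = 0.8552 and 10.1/√16 = 2.5250.
SE(x̄₁ − x̄₂) = √(0.8552² + 2.5250²) = 2.6659 for independent samples with unequal variances.
With t* = 1.734, the margin is 1.734 × 2.6659 = 4.6227.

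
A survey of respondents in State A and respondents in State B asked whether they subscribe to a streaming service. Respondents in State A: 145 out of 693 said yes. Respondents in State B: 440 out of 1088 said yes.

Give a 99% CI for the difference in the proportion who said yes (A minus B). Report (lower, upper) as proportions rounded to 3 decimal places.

First, p̂₁ = 145/693 = 0.2092; p̂₂ = 440/1088 = 0.4044.
The two standard errors are √(0.2092×0.7908/693) = 0.01545 and √(0.4044×0.5956/1088) = 0.01488.
Because the samples are independent, SE_diff = √(0.01545² + 0.01488²) = 0.02145.
Using z* = 2.576 for 99%, ME = 2.576 × 0.02145 = 0.05526.
p̂₁ − p̂₂ = -0.1952; interval -0.1952 ± 0.05526 gives (-0.250, -0.140).

(-0.250, -0.140)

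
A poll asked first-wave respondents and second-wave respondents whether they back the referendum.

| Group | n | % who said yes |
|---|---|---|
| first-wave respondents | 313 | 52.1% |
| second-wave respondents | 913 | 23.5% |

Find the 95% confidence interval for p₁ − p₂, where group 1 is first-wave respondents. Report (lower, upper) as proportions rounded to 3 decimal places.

The two standard errors are √(0.5210×0.4790/313) = 0.02824 and √(0.2350×0.7650/913) = 0.01403.
Because the samples are independent, SE_diff = √(0.02824² + 0.01403²) = 0.03153.
Using z* = 1.960 for 95%, ME = 1.960 × 0.03153 = 0.06180.
p̂₁ − p̂₂ = 0.2860; interval 0.2860 ± 0.06180 gives (0.224, 0.348).

(0.224, 0.348)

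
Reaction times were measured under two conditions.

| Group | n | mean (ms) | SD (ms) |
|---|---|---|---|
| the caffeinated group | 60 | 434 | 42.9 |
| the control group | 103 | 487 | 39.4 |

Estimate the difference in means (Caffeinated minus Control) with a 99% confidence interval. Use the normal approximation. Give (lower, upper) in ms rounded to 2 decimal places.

(-70.42, -35.58)

SE₁ = s₁/√n₁ = 42.9/√60 = 5.5384; SE₂ = 39.4/√103 = 3.8822.
Independent samples, unequal variances: SE_diff = √(SE₁² + SE₂²) = √(30.67387456 + 15.07147684) = 6.7635.
z* = 2.576, so margin of error = 2.576 × 6.7635 = 17.4228.
Difference in means = 434 − 487 = -53.0000.
-53.0000 ± 17.4228 → (-70.42, -35.58).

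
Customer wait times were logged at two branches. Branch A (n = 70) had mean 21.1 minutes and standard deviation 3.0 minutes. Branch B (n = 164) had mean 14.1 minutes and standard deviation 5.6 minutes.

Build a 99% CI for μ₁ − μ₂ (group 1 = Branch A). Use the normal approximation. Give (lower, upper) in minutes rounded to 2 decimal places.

Per-group SEs: s₁/√n₁ = 3.0/√70 = 0.3586, s₂/√n₂ = 5.6/√164 = 0.4373.
Unpooled SE of the difference: √(0.12859396 + 0.19123129) = 0.5655.
Margin of error = z* · SE = 2.576 × 0.5655 = 1.4567.
x̄₁ − x̄₂ = 21.1 − 14.1 = 7.0000.
CI: 7.0000 ± 1.4567 = (5.54, 8.46).

(5.54, 8.46)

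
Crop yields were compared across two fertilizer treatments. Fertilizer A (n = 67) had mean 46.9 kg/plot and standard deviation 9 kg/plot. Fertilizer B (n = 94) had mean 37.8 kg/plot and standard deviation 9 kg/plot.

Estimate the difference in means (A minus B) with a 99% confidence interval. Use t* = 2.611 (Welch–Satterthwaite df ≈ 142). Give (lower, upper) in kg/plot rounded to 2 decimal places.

Standard errors of each mean: 9/√67 = 1.0995 and 9/√94 = 0.9283.
SE(x̄₁ − x̄₂) = √(1.0995² + 0.9283²) = 1.4390 for independent samples with unequal variances.
With t* = 2.611, the margin is 2.611 × 1.4390 = 3.7572.
x̄₁ − x̄₂ = 46.9 − 37.8 = 9.1000; the interval is 9.1000 ± 3.7572 = (5.34, 12.86).

(5.34, 12.86)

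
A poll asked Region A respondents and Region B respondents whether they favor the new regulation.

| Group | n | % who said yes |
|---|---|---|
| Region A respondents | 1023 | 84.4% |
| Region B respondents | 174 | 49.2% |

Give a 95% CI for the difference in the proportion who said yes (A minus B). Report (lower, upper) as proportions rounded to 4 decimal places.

SE₁ = √(p̂₁(1−p̂₁)/n₁) = √(0.8440·0.1560/1023) = 0.01134; SE₂ = √(0.4920·0.5080/174) = 0.03790.
Independent samples: SE of the difference = √(SE₁² + SE₂²) = √(0.0001285956 + 0.00143641) = 0.03956.
z* for 95% confidence is 1.960, so the margin of error is 1.960 × 0.03956 = 0.07754.
Point estimate p̂₁ − p̂₂ = 0.8440 − 0.4920 = 0.3520.
0.3520 ± 0.07754 → (0.2745, 0.4295).

(0.2745, 0.4295)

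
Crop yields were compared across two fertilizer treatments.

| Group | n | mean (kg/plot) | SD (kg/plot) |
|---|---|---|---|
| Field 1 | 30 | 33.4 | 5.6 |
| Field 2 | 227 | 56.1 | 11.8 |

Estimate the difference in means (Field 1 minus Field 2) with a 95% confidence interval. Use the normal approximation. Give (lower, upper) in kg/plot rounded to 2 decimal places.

(-25.22, -20.18)

SE₁ = s₁/√n₁ = 5.6/√30 = 1.0224; SE₂ = 11.8/√227 = 0.7832.
Independent samples, unequal variances: SE_diff = √(SE₁² + SE₂²) = √(1.04530176 + 0.61340224) = 1.2879.
z* = 1.960, so margin of error = 1.960 × 1.2879 = 2.5243.
Difference in means = 33.4 − 56.1 = -22.7000.
-22.7000 ± 2.5243 → (-25.22, -20.18).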